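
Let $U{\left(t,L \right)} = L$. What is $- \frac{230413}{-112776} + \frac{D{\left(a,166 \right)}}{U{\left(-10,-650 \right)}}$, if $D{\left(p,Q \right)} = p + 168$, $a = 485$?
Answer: $\frac{38062861}{36652200} \approx 1.0385$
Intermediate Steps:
$D{\left(p,Q \right)} = 168 + p$
$- \frac{230413}{-112776} + \frac{D{\left(a,166 \right)}}{U{\left(-10,-650 \right)}} = - \frac{230413}{-112776} + \frac{168 + 485}{-650} = \left(-230413\right) \left(- \frac{1}{112776}\right) + 653 \left(- \frac{1}{650}\right) = \frac{230413}{112776} - \frac{653}{650} = \frac{38062861}{36652200}$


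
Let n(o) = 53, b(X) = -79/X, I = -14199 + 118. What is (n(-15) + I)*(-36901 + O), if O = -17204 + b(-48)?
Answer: 3035847409/4 ≈ 7.5896e+8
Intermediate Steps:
I = -14081
O = -825713/48 (O = -17204 - 79/(-48) = -17204 - 79*(-1/48) = -17204 + 79/48 = -825713/48 ≈ -17202.)
(n(-15) + I)*(-36901 + O) = (53 - 14081)*(-36901 - 825713/48) = -14028*(-2596961/48) = 3035847409/4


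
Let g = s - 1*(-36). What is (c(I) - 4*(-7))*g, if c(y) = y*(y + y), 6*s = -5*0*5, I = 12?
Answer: 11376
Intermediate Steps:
s = 0 (s = (-5*0*5)/6 = (0*5)/6 = (1/6)*0 = 0)
g = 36 (g = 0 - 1*(-36) = 0 + 36 = 36)
c(y) = 2*y**2 (c(y) = y*(2*y) = 2*y**2)
(c(I) - 4*(-7))*g = (2*12**2 - 4*(-7))*36 = (2*144 + 28)*36 = (288 + 28)*36 = 316*36 = 11376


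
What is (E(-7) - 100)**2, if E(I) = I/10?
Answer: 1014049/100 ≈ 10140.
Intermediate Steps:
E(I) = I/10 (E(I) = I*(1/10) = I/10)
(E(-7) - 100)**2 = ((1/10)*(-7) - 100)**2 = (-7/10 - 100)**2 = (-1007/10)**2 = 1014049/100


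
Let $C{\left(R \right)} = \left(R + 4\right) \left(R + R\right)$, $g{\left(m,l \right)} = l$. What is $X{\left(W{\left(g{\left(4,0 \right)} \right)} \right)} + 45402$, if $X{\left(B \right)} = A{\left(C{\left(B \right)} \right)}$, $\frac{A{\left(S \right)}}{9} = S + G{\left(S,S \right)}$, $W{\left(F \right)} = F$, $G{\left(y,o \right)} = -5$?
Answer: $45357$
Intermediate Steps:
$C{\left(R \right)} = 2 R \left(4 + R\right)$ ($C{\left(R \right)} = \left(4 + R\right) 2 R = 2 R \left(4 + R\right)$)
$A{\left(S \right)} = -45 + 9 S$ ($A{\left(S \right)} = 9 \left(S - 5\right) = 9 \left(-5 + S\right) = -45 + 9 S$)
$X{\left(B \right)} = -45 + 18 B \left(4 + B\right)$ ($X{\left(B \right)} = -45 + 9 \cdot 2 B \left(4 + B\right) = -45 + 18 B \left(4 + B\right)$)
$X{\left(W{\left(g{\left(4,0 \right)} \right)} \right)} + 45402 = \left(-45 + 18 \cdot 0 \left(4 + 0\right)\right) + 45402 = \left(-45 + 18 \cdot 0 \cdot 4\right) + 45402 = \left(-45 + 0\right) + 45402 = -45 + 45402 = 45357$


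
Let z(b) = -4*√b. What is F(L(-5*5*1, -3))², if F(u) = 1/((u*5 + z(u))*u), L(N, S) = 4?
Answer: 1/2304 ≈ 0.00043403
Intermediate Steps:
F(u) = 1/(u*(-4*√u + 5*u)) (F(u) = 1/((u*5 - 4*√u)*u) = 1/((5*u - 4*√u)*u) = 1/((-4*√u + 5*u)*u) = 1/(u*(-4*√u + 5*u)))
F(L(-5*5*1, -3))² = (1/(-4*4^(3/2) + 5*4²))² = (1/(-4*8 + 5*16))² = (1/(-32 + 80))² = (1/48)² = 1/2304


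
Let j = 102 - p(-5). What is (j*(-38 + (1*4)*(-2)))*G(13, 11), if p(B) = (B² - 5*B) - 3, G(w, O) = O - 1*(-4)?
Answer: -37950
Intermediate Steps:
G(w, O) = 4 + O (G(w, O) = O + 4 = 4 + O)
p(B) = -3 + B² - 5*B
j = 55 (j = 102 - (-3 + (-5)² - 5*(-5)) = 102 - (-3 + 25 + 25) = 102 - 1*47 = 102 - 47 = 55)
(j*(-38 + (1*4)*(-2)))*G(13, 11) = (55*(-38 + (1*4)*(-2)))*(4 + 11) = (55*(-38 + 4*(-2)))*15 = (55*(-38 - 8))*15 = (55*(-46))*15 = -2530*15 = -37950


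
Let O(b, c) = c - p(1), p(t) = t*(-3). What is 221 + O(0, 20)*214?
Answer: 5143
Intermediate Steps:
p(t) = -3*t
O(b, c) = 3 + c (O(b, c) = c - (-3) = c - 1*(-3) = c + 3 = 3 + c)
221 + O(0, 20)*214 = 221 + (3 + 20)*214 = 221 + 23*214 = 221 + 4922 = 5143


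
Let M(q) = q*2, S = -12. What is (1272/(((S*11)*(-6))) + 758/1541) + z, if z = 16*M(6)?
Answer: 9870463/50853 ≈ 194.10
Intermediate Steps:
M(q) = 2*q
z = 192 (z = 16*(2*6) = 16*12 = 192)
(1272/(((S*11)*(-6))) + 758/1541) + z = (1272/((-12*11*(-6))) + 758/1541) + 192 = (1272/((-132*(-6))) + 758*(1/1541)) + 192 = (1272/792 + 758/1541) + 192 = (1272*(1/792) + 758/1541) + 192 = (53/33 + 758/1541) + 192 = 106687/50853 + 192 = 9870463/50853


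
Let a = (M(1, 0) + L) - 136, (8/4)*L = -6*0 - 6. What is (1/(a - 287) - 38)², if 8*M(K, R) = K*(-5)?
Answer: 16822608804/11648569 ≈ 1444.2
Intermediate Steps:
M(K, R) = -5*K/8 (M(K, R) = (K*(-5))/8 = (-5*K)/8 = -5*K/8)
L = -3 (L = (-6*0 - 6)/2 = (0 - 6)/2 = (½)*(-6) = -3)
a = -1117/8 (a = (-5/8*1 - 3) - 136 = (-5/8 - 3) - 136 = -29/8 - 136 = -1117/8 ≈ -139.63)
(1/(a - 287) - 38)² = (1/(-1117/8 - 287) - 38)² = (1/(-3413/8) - 38)² = (-8/3413 - 38)² = (-129702/3413)² = 16822608804/11648569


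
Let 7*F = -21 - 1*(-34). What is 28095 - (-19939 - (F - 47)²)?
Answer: 2453522/49 ≈ 50072.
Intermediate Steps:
F = 13/7 (F = (-21 - 1*(-34))/7 = (-21 + 34)/7 = (⅐)*13 = 13/7 ≈ 1.8571)
28095 - (-19939 - (F - 47)²) = 28095 - (-19939 - (13/7 - 47)²) = 28095 - (-19939 - (-316/7)²) = 28095 - (-19939 - 1*99856/49) = 28095 - (-19939 - 99856/49) = 28095 - 1*(-1076867/49) = 28095 + 1076867/49 = 2453522/49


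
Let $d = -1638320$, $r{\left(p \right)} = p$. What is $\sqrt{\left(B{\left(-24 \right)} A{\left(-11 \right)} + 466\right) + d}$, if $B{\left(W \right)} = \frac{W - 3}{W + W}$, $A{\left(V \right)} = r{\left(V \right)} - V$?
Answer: $i \sqrt{1637854} \approx 1279.8 i$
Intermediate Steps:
$A{\left(V \right)} = 0$ ($A{\left(V \right)} = V - V = 0$)
$B{\left(W \right)} = \frac{-3 + W}{2 W}$
$\sqrt{\left(B{\left(-24 \right)} A{\left(-11 \right)} + 466\right) + d} = \sqrt{\left(\frac{-3 - 24}{2 \left(-24\right)} 0 + 466\right) - 1638320} = \sqrt{\left(\frac{1}{2} \left(- \frac{1}{24}\right) \left(-27\right) 0 + 466\right) - 1638320} = \sqrt{\left(\frac{9}{16} \cdot 0 + 466\right) - 1638320} = \sqrt{\left(0 + 466\right) - 1638320} = \sqrt{466 - 1638320} = \sqrt{-1637854} = i \sqrt{1637854}$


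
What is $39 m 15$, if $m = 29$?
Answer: $16965$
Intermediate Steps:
$39 m 15 = 39 \cdot 29 \cdot 15 = 1131 \cdot 15 = 16965$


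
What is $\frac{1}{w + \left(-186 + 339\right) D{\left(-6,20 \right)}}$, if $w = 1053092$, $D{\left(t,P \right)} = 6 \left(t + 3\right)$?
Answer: $\frac{1}{1050338} \approx 9.5207 \cdot 10^{-7}$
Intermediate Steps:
$D{\left(t,P \right)} = 18 + 6 t$ ($D{\left(t,P \right)} = 6 \left(3 + t\right) = 18 + 6 t$)
$\frac{1}{w + \left(-186 + 339\right) D{\left(-6,20 \right)}} = \frac{1}{1053092 + \left(-186 + 339\right) \left(18 + 6 \left(-6\right)\right)} = \frac{1}{1053092 + 153 \left(18 - 36\right)} = \frac{1}{1053092 + 153 \left(-18\right)} = \frac{1}{1053092 - 2754} = \frac{1}{1050338}$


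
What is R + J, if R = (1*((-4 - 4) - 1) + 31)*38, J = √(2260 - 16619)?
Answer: 836 + I*√14359 ≈ 836.0 + 119.83*I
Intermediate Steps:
J = I*√14359 (J = √(-14359) = I*√14359 ≈ 119.83*I)
R = 836 (R = (1*(-8 - 1) + 31)*38 = (1*(-9) + 31)*38 = (-9 + 31)*38 = 22*38 = 836)
R + J = 836 + I*√14359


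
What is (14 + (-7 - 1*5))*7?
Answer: 14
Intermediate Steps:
(14 + (-7 - 1*5))*7 = (14 + (-7 - 5))*7 = (14 - 12)*7 = 2*7 = 14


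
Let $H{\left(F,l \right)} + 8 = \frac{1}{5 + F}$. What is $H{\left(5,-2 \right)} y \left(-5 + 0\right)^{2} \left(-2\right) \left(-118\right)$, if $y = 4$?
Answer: $-186440$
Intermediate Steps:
$H{\left(F,l \right)} = -8 + \frac{1}{5 + F}$
$H{\left(5,-2 \right)} y \left(-5 + 0\right)^{2} \left(-2\right) \left(-118\right) = \frac{-39 - 40}{5 + 5} \cdot 4 \left(-5 + 0\right)^{2} \left(-2\right) \left(-118\right) = \frac{-39 - 40}{10} \cdot 4 \left(-5\right)^{2} \left(-2\right) \left(-118\right) = \frac{1}{10} \left(-79\right) 4 \cdot 25 \left(-2\right) \left(-118\right) = \left(- \frac{79}{10}\right) 4 \cdot 25 \left(-2\right) \left(-118\right) = \left(- \frac{158}{5}\right) 25 \left(-2\right) \left(-118\right) = \left(-790\right) \left(-2\right) \left(-118\right) = 1580 \left(-118\right) = -186440$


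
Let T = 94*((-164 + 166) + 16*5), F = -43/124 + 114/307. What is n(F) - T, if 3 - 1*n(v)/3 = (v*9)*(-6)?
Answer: -146467031/19034 ≈ -7695.0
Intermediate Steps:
F = 935/38068 (F = -43*1/124 + 114*(1/307) = -43/124 + 114/307 = 935/38068 ≈ 0.024561)
T = 7708 (T = 94*(2 + 80) = 94*82 = 7708)
n(v) = 9 + 162*v (n(v) = 9 - 3*v*9*(-6) = 9 - 3*9*v*(-6) = 9 - (-162)*v = 9 + 162*v)
n(F) - T = (9 + 162*(935/38068)) - 1*7708 = (9 + 75735/19034) - 7708 = 247041/19034 - 7708 = -146467031/19034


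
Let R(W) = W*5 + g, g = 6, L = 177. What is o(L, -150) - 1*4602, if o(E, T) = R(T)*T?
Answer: 106998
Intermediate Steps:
R(W) = 6 + 5*W (R(W) = W*5 + 6 = 5*W + 6 = 6 + 5*W)
o(E, T) = T*(6 + 5*T) (o(E, T) = (6 + 5*T)*T = T*(6 + 5*T))
o(L, -150) - 1*4602 = -150*(6 + 5*(-150)) - 1*4602 = -150*(6 - 750) - 4602 = -150*(-744) - 4602 = 111600 - 4602 = 106998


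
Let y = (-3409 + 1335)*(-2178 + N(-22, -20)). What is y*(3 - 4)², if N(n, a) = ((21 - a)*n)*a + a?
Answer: -32856308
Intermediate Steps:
N(n, a) = a + a*n*(21 - a) (N(n, a) = (n*(21 - a))*a + a = a*n*(21 - a) + a = a + a*n*(21 - a))
y = -32856308 (y = (-3409 + 1335)*(-2178 - 20*(1 + 21*(-22) - 1*(-20)*(-22))) = -2074*(-2178 - 20*(1 - 462 - 440)) = -2074*(-2178 - 20*(-901)) = -2074*(-2178 + 18020) = -2074*15842 = -32856308)
y*(3 - 4)² = -32856308*(3 - 4)² = -32856308*(-1)² = -32856308*1 = -32856308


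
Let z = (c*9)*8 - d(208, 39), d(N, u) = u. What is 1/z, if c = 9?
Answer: 1/609 ≈ 0.0016420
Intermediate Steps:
z = 609 (z = (9*9)*8 - 1*39 = 81*8 - 39 = 648 - 39 = 609)
1/z = 1/609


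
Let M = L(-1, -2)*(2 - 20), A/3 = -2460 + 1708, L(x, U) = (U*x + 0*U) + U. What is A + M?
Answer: -2256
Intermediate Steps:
L(x, U) = U + U*x (L(x, U) = (U*x + 0) + U = U*x + U = U + U*x)
A = -2256 (A = 3*(-2460 + 1708) = 3*(-752) = -2256)
M = 0 (M = (-2*(1 - 1))*(2 - 20) = -2*0*(-18) = 0*(-18) = 0)
A + M = -2256 + 0 = -2256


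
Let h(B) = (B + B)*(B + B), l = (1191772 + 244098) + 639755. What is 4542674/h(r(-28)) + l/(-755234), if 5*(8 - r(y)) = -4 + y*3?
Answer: 21408379558225/12373753856 ≈ 1730.1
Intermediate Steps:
l = 2075625 (l = 1435870 + 639755 = 2075625)
r(y) = 44/5 - 3*y/5 (r(y) = 8 - (-4 + y*3)/5 = 8 - (-4 + 3*y)/5 = 8 + (⅘ - 3*y/5) = 44/5 - 3*y/5)
h(B) = 4*B² (h(B) = (2*B)*(2*B) = 4*B²)
4542674/h(r(-28)) + l/(-755234) = 4542674/((4*(44/5 - ⅗*(-28))²)) + 2075625/(-755234) = 4542674/((4*(44/5 + 84/5)²)) + 2075625*(-1/755234) = 4542674/((4*(128/5)²)) - 2075625/755234 = 4542674/((4*(16384/25))) - 2075625/755234 = 4542674/(65536/25) - 2075625/755234 = 4542674*(25/65536) - 2075625/755234 = 56783425/32768 - 2075625/755234 = 21408379558225/12373753856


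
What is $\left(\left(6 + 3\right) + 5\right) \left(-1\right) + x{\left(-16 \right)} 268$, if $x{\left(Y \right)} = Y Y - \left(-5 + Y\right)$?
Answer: $74222$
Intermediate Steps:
$x{\left(Y \right)} = 5 + Y^{2} - Y$ ($x{\left(Y \right)} = Y^{2} - \left(-5 + Y\right) = 5 + Y^{2} - Y$)
$\left(\left(6 + 3\right) + 5\right) \left(-1\right) + x{\left(-16 \right)} 268 = \left(\left(6 + 3\right) + 5\right) \left(-1\right) + \left(5 + \left(-16\right)^{2} - -16\right) 268 = \left(9 + 5\right) \left(-1\right) + \left(5 + 256 + 16\right) 268 = 14 \left(-1\right) + 277 \cdot 268 = -14 + 74236 = 74222$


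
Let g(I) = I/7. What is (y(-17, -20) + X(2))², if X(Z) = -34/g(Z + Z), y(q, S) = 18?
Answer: 6889/4 ≈ 1722.3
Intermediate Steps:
g(I) = I/7 (g(I) = I*(⅐) = I/7)
X(Z) = -119/Z (X(Z) = -34*7/(Z + Z) = -34*7/(2*Z) = -119/Z)
(y(-17, -20) + X(2))² = (18 - 119/2)² = (-83/2)² = 6889/4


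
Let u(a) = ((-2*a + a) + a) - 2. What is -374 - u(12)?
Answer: -372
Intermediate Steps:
u(a) = -2 (u(a) = (-a + a) - 2 = 0 - 2 = -2)
-374 - u(12) = -374 - 1*(-2) = -374 + 2 = -372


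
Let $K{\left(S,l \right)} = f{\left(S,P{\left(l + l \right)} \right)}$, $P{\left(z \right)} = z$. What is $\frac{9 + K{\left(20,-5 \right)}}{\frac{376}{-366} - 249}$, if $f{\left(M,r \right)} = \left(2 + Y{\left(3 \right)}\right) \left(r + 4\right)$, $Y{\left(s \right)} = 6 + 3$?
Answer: $\frac{10431}{45755} \approx 0.22798$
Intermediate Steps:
$Y{\left(s \right)} = 9$
$f{\left(M,r \right)} = 44 + 11 r$ ($f{\left(M,r \right)} = \left(2 + 9\right) \left(r + 4\right) = 11 \left(4 + r\right) = 44 + 11 r$)
$K{\left(S,l \right)} = 44 + 22 l$ ($K{\left(S,l \right)} = 44 + 11 \left(l + l\right) = 44 + 11 \cdot 2 l = 44 + 22 l$)
$\frac{9 + K{\left(20,-5 \right)}}{\frac{376}{-366} - 249} = \frac{9 + \left(44 + 22 \left(-5\right)\right)}{\frac{376}{-366} - 249} = \frac{9 + \left(44 - 110\right)}{376 \left(- \frac{1}{366}\right) - 249} = \frac{9 - 66}{- \frac{188}{183} - 249} = - \frac{57}{- \frac{45755}{183}} = \left(-57\right) \left(- \frac{183}{45755}\right) = \frac{10431}{45755}$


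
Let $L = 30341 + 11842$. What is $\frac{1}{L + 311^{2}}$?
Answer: $\frac{1}{138904} \approx 7.1992 \cdot 10^{-6}$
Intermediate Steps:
$L = 42183$
$\frac{1}{L + 311^{2}} = \frac{1}{42183 + 311^{2}} = \frac{1}{42183 + 96721} = \frac{1}{138904}$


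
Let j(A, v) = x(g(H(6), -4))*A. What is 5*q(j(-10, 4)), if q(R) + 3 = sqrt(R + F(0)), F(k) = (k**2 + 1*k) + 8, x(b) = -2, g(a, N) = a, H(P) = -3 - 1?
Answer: -15 + 10*sqrt(7) ≈ 11.458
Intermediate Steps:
H(P) = -4
j(A, v) = -2*A
F(k) = 8 + k + k**2 (F(k) = (k**2 + k) + 8 = (k + k**2) + 8 = 8 + k + k**2)
q(R) = -3 + sqrt(8 + R) (q(R) = -3 + sqrt(R + (8 + 0 + 0**2)) = -3 + sqrt(R + (8 + 0 + 0)) = -3 + sqrt(R + 8) = -3 + sqrt(8 + R))
5*q(j(-10, 4)) = 5*(-3 + sqrt(8 - 2*(-10))) = 5*(-3 + sqrt(8 + 20)) = 5*(-3 + sqrt(28)) = 5*(-3 + 2*sqrt(7)) = -15 + 10*sqrt(7)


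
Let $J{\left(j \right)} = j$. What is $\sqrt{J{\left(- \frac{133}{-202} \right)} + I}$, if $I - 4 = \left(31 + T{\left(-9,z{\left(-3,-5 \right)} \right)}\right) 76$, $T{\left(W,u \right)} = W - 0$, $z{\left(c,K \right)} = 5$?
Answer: $\frac{\sqrt{68414370}}{202} \approx 40.947$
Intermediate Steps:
$T{\left(W,u \right)} = W$ ($T{\left(W,u \right)} = W + 0 = W$)
$I = 1676$ ($I = 4 + \left(31 - 9\right) 76 = 4 + 22 \cdot 76 = 4 + 1672 = 1676$)
$\sqrt{J{\left(- \frac{133}{-202} \right)} + I} = \sqrt{- \frac{133}{-202} + 1676} = \sqrt{\left(-133\right) \left(- \frac{1}{202}\right) + 1676} = \sqrt{\frac{133}{202} + 1676} = \sqrt{\frac{338685}{202}} = \frac{\sqrt{68414370}}{202}$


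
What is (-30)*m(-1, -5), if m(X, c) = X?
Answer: 30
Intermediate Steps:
(-30)*m(-1, -5) = -30*(-1) = 30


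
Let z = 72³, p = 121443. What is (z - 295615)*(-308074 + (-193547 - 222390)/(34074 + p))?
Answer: -3719487099418435/155517 ≈ -2.3917e+10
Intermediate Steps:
z = 373248
(z - 295615)*(-308074 + (-193547 - 222390)/(34074 + p)) = (373248 - 295615)*(-308074 + (-193547 - 222390)/(34074 + 121443)) = 77633*(-308074 - 415937/155517) = 77633*(-47911160195/155517) = -3719487099418435/155517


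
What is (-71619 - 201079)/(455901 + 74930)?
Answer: -272698/530831 ≈ -0.51372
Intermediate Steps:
(-71619 - 201079)/(455901 + 74930) = -272698/530831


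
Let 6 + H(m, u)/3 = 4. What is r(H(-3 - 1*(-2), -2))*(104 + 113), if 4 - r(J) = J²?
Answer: -6944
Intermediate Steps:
H(m, u) = -6 (H(m, u) = -18 + 3*4 = -18 + 12 = -6)
r(J) = 4 - J²
r(H(-3 - 1*(-2), -2))*(104 + 113) = (4 - 1*(-6)²)*(104 + 113) = (4 - 1*36)*217 = (4 - 36)*217 = -32*217 = -6944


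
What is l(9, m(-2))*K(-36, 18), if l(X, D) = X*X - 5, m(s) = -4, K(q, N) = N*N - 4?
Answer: 24320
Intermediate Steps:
K(q, N) = -4 + N² (K(q, N) = N² - 4 = -4 + N²)
l(X, D) = -5 + X² (l(X, D) = X² - 5 = -5 + X²)
l(9, m(-2))*K(-36, 18) = (-5 + 9²)*(-4 + 18²) = (-5 + 81)*(-4 + 324) = 76*320 = 24320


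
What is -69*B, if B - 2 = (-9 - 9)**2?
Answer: -22494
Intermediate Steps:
B = 326 (B = 2 + (-9 - 9)**2 = 2 + (-18)**2 = 2 + 324 = 326)
-69*B = -69*326 = -22494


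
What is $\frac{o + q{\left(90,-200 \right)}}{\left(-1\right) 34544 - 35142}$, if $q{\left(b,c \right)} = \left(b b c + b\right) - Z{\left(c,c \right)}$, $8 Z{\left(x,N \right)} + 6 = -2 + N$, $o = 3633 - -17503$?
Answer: $\frac{799374}{34843} \approx 22.942$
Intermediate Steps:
$o = 21136$ ($o = 3633 + 17503 = 21136$)
$Z{\left(x,N \right)} = -1 + \frac{N}{8}$ ($Z{\left(x,N \right)} = - \frac{3}{4} + \frac{-2 + N}{8} = - \frac{3}{4} + \left(- \frac{1}{4} + \frac{N}{8}\right) = -1 + \frac{N}{8}$)
$q{\left(b,c \right)} = 1 + b - \frac{c}{8} + c b^{2}$ ($q{\left(b,c \right)} = \left(b b c + b\right) - \left(-1 + \frac{c}{8}\right) = \left(b^{2} c + b\right) - \left(-1 + \frac{c}{8}\right) = \left(c b^{2} + b\right) - \left(-1 + \frac{c}{8}\right) = \left(b + c b^{2}\right) - \left(-1 + \frac{c}{8}\right) = 1 + b - \frac{c}{8} + c b^{2}$)
$\frac{o + q{\left(90,-200 \right)}}{\left(-1\right) 34544 - 35142} = \frac{21136 + \left(1 + 90 - -25 - 200 \cdot 90^{2}\right)}{\left(-1\right) 34544 - 35142} = \frac{21136 + \left(1 + 90 + 25 - 1620000\right)}{-34544 - 35142} = \frac{21136 + \left(1 + 90 + 25 - 1620000\right)}{-69686} = \left(21136 - 1619884\right) \left(- \frac{1}{69686}\right) = \left(-1598748\right) \left(- \frac{1}{69686}\right) = \frac{799374}{34843}$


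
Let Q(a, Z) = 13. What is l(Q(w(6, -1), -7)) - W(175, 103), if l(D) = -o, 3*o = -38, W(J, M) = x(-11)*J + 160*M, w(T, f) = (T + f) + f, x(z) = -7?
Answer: -45727/3 ≈ -15242.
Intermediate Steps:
w(T, f) = T + 2*f
W(J, M) = -7*J + 160*M
o = -38/3 (o = (⅓)*(-38) = -38/3 ≈ -12.667)
l(D) = 38/3 (l(D) = -1*(-38/3) = 38/3)
l(Q(w(6, -1), -7)) - W(175, 103) = 38/3 - (-7*175 + 160*103) = 38/3 - (-1225 + 16480) = 38/3 - 1*15255 = 38/3 - 15255 = -45727/3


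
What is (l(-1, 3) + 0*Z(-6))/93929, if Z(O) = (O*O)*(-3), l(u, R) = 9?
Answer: 9/93929 ≈ 9.5817e-5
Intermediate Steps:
Z(O) = -3*O² (Z(O) = O²*(-3) = -3*O²)
(l(-1, 3) + 0*Z(-6))/93929 = (9 + 0*(-3*(-6)²))/93929 = (9 + 0*(-3*36))*(1/93929) = (9 + 0*(-108))*(1/93929) = (9 + 0)*(1/93929) = 9*(1/93929) = 9/93929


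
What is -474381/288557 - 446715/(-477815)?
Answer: -19552723452/27575372591 ≈ -0.70906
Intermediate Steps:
-474381/288557 - 446715/(-477815) = -474381*1/288557 - 446715*(-1/477815) = -474381/288557 + 89343/95563 = -19552723452/27575372591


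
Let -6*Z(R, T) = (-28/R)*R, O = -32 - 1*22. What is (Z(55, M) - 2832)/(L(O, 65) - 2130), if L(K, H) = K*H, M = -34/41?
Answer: 4241/8460 ≈ 0.50130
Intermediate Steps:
O = -54 (O = -32 - 22 = -54)
M = -34/41 (M = -34*1/41 = -34/41 ≈ -0.82927)
L(K, H) = H*K
Z(R, T) = 14/3 (Z(R, T) = -(-28/R)*R/6 = -⅙*(-28) = 14/3)
(Z(55, M) - 2832)/(L(O, 65) - 2130) = (14/3 - 2832)/(65*(-54) - 2130) = -8482/(3*(-3510 - 2130)) = -8482/3/(-5640) = -8482/3*(-1/5640) = 4241/8460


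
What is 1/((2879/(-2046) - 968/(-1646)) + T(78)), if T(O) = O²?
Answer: 1683858/10243212919 ≈ 0.00016439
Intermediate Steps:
1/((2879/(-2046) - 968/(-1646)) + T(78)) = 1/((2879/(-2046) - 968/(-1646)) + 78²) = 1/((2879*(-1/2046) - 968*(-1/1646)) + 6084) = 1/((-2879/2046 + 484/823) + 6084) = 1/(-1379153/1683858 + 6084) = 1/(10243212919/1683858) = 1683858/10243212919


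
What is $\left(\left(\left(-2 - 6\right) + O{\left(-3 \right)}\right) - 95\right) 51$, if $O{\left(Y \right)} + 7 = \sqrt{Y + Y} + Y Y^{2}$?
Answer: $-6987 + 51 i \sqrt{6} \approx -6987.0 + 124.92 i$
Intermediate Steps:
$O{\left(Y \right)} = -7 + Y^{3} + \sqrt{2} \sqrt{Y}$ ($O{\left(Y \right)} = -7 + \left(\sqrt{Y + Y} + Y Y^{2}\right) = -7 + \left(\sqrt{2 Y} + Y^{3}\right) = -7 + \left(\sqrt{2} \sqrt{Y} + Y^{3}\right) = -7 + \left(Y^{3} + \sqrt{2} \sqrt{Y}\right) = -7 + Y^{3} + \sqrt{2} \sqrt{Y}$)
$\left(\left(\left(-2 - 6\right) + O{\left(-3 \right)}\right) - 95\right) 51 = \left(\left(\left(-2 - 6\right) + \left(-7 + \left(-3\right)^{3} + \sqrt{2} \sqrt{-3}\right)\right) - 95\right) 51 = \left(\left(-8 - \left(34 - \sqrt{2} i \sqrt{3}\right)\right) - 95\right) 51 = \left(\left(-8 - \left(34 - i \sqrt{6}\right)\right) - 95\right) 51 = \left(\left(-42 + i \sqrt{6}\right) - 95\right) 51 = \left(-137 + i \sqrt{6}\right) 51 = -6987 + 51 i \sqrt{6}$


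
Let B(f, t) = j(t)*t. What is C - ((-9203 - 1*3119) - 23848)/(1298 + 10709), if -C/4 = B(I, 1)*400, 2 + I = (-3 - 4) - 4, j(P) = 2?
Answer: -38386230/12007 ≈ -3197.0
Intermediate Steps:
I = -13 (I = -2 + ((-3 - 4) - 4) = -2 + (-7 - 4) = -2 - 11 = -13)
B(f, t) = 2*t
C = -3200 (C = -4*2*1*400 = -8*400 = -4*800 = -3200)
C - ((-9203 - 1*3119) - 23848)/(1298 + 10709) = -3200 - ((-9203 - 1*3119) - 23848)/(1298 + 10709) = -3200 - ((-9203 - 3119) - 23848)/12007 = -3200 - (-12322 - 23848)/12007 = -3200 - (-36170)/12007 = -3200 - 1*(-36170/12007) = -3200 + 36170/12007 = -38386230/12007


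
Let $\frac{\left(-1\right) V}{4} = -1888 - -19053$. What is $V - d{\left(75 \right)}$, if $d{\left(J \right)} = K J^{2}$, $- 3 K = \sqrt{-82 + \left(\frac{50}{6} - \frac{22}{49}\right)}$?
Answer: $-68660 + \frac{625 i \sqrt{32685}}{7} \approx -68660.0 + 16142.0 i$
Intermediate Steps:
$V = -68660$ ($V = - 4 \left(-1888 - -19053\right) = - 4 \left(-1888 + 19053\right) = \left(-4\right) 17165 = -68660$)
$K = - \frac{i \sqrt{32685}}{63}$ ($K = - \frac{\sqrt{-82 + \left(\frac{50}{6} - \frac{22}{49}\right)}}{3} = - \frac{\sqrt{-82 + \left(50 \cdot \frac{1}{6} - \frac{22}{49}\right)}}{3} = - \frac{\sqrt{-82 + \left(\frac{25}{3} - \frac{22}{49}\right)}}{3} = - \frac{\sqrt{-82 + \frac{1159}{147}}}{3} = - \frac{\sqrt{- \frac{10895}{147}}}{3} = - \frac{\frac{1}{21} i \sqrt{32685}}{3} = - \frac{i \sqrt{32685}}{63} \approx - 2.8697 i$)
$d{\left(J \right)} = - \frac{i \sqrt{32685} J^{2}}{63}$ ($d{\left(J \right)} = - \frac{i \sqrt{32685}}{63} J^{2} = - \frac{i \sqrt{32685} J^{2}}{63}$)
$V - d{\left(75 \right)} = -68660 - - \frac{i \sqrt{32685} \cdot 75^{2}}{63} = -68660 - \left(- \frac{1}{63}\right) i \sqrt{32685} \cdot 5625 = -68660 - - \frac{625 i \sqrt{32685}}{7} = -68660 + \frac{625 i \sqrt{32685}}{7}$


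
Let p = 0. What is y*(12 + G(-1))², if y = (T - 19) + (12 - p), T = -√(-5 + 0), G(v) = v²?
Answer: -1183 - 169*I*√5 ≈ -1183.0 - 377.9*I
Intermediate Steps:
T = -I*√5 (T = -√(-5) = -I*√5 ≈ -2.2361*I)
y = -7 - I*√5 (y = (-I*√5 - 19) + (12 - 1*0) = (-19 - I*√5) + (12 + 0) = (-19 - I*√5) + 12 = -7 - I*√5 ≈ -7.0 - 2.2361*I)
y*(12 + G(-1))² = (-7 - I*√5)*(12 + (-1)²)² = (-7 - I*√5)*(12 + 1)² = (-7 - I*√5)*13² = (-7 - I*√5)*169 = -1183 - 169*I*√5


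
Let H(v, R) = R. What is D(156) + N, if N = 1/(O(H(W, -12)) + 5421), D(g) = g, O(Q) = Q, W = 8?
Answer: 843805/5409 ≈ 156.00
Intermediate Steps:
N = 1/5409 (N = 1/(-12 + 5421) = 1/5409 ≈ 0.00018488)
D(156) + N = 156 + 1/5409 = 843805/5409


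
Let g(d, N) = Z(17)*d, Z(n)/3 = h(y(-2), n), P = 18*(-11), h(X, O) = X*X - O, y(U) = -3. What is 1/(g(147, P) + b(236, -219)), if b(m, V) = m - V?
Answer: -1/3073 ≈ -0.00032541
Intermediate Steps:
h(X, O) = X**2 - O
P = -198
Z(n) = 27 - 3*n (Z(n) = 3*((-3)**2 - n) = 3*(9 - n) = 27 - 3*n)
g(d, N) = -24*d (g(d, N) = (27 - 3*17)*d = (27 - 51)*d = -24*d)
1/(g(147, P) + b(236, -219)) = 1/(-24*147 + (236 - 1*(-219))) = 1/(-3528 + (236 + 219)) = 1/(-3528 + 455) = 1/(-3073) = -1/3073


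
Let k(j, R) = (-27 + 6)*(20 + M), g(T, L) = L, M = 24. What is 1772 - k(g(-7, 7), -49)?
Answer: 2696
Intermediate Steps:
k(j, R) = -924 (k(j, R) = (-27 + 6)*(20 + 24) = -21*44 = -924)
1772 - k(g(-7, 7), -49) = 1772 - 1*(-924) = 1772 + 924 = 2696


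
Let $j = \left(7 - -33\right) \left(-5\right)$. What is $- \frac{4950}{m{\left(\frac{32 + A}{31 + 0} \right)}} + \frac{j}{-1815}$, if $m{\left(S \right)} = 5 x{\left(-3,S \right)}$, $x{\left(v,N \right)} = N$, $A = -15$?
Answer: $- \frac{11139790}{6171} \approx -1805.2$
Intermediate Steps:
$m{\left(S \right)} = 5 S$
$j = -200$ ($j = \left(7 + 33\right) \left(-5\right) = 40 \left(-5\right) = -200$)
$- \frac{4950}{m{\left(\frac{32 + A}{31 + 0} \right)}} + \frac{j}{-1815} = - \frac{4950}{5 \frac{32 - 15}{31 + 0}} - \frac{200}{-1815} = - \frac{4950}{5 \cdot \frac{17}{31}} - - \frac{40}{363} = - \frac{4950}{5 \cdot 17 \cdot \frac{1}{31}} + \frac{40}{363} = - \frac{4950}{5 \cdot \frac{17}{31}} + \frac{40}{363} = - \frac{4950}{\frac{85}{31}} + \frac{40}{363} = \left(-4950\right) \frac{31}{85} + \frac{40}{363} = - \frac{30690}{17} + \frac{40}{363} = - \frac{11139790}{6171}$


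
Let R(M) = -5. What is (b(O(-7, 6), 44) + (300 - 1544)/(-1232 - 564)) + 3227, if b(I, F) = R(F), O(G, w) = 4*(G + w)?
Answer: 1446989/449 ≈ 3222.7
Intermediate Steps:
O(G, w) = 4*G + 4*w
b(I, F) = -5
(b(O(-7, 6), 44) + (300 - 1544)/(-1232 - 564)) + 3227 = (-5 + (300 - 1544)/(-1232 - 564)) + 3227 = (-5 - 1244/(-1796)) + 3227 = (-5 - 1244*(-1/1796)) + 3227 = (-5 + 311/449) + 3227 = -1934/449 + 3227 = 1446989/449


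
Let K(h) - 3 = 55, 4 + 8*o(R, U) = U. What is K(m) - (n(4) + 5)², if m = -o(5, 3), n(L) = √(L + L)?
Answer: 25 - 20*√2 ≈ -3.2843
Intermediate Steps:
o(R, U) = -½ + U/8
n(L) = √2*√L (n(L) = √(2*L) = √2*√L)
m = ⅛ (m = -(-½ + (⅛)*3) = -(-½ + 3/8) = -1*(-⅛) = ⅛ ≈ 0.12500)
K(h) = 58 (K(h) = 3 + 55 = 58)
K(m) - (n(4) + 5)² = 58 - (√2*√4 + 5)² = 58 - (√2*2 + 5)² = 58 - (2*√2 + 5)² = 58 - (5 + 2*√2)²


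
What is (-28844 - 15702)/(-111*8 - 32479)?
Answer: 44546/33367 ≈ 1.3350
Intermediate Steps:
(-28844 - 15702)/(-111*8 - 32479) = -44546/(-888 - 32479) = -44546/(-33367) = -44546*(-1/33367) = 44546/33367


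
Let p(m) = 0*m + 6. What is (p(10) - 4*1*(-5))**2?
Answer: 676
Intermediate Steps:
p(m) = 6 (p(m) = 0 + 6 = 6)
(p(10) - 4*1*(-5))**2 = (6 - 4*1*(-5))**2 = (6 - 4*(-5))**2 = (6 + 20)**2 = 26**2 = 676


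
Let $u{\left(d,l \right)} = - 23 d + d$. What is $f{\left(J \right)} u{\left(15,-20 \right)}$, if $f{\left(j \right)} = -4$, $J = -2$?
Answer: $1320$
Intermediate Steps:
$u{\left(d,l \right)} = - 22 d$
$f{\left(J \right)} u{\left(15,-20 \right)} = - 4 \left(\left(-22\right) 15\right) = \left(-4\right) \left(-330\right) = 1320$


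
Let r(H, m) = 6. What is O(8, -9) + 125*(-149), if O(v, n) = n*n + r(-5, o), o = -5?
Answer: -18538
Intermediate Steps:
O(v, n) = 6 + n² (O(v, n) = n*n + 6 = n² + 6 = 6 + n²)
O(8, -9) + 125*(-149) = (6 + (-9)²) + 125*(-149) = (6 + 81) - 18625 = 87 - 18625 = -18538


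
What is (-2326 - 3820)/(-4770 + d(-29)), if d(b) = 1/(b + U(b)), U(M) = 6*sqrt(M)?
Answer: 55261629934/42889493161 - 36876*I*sqrt(29)/42889493161 ≈ 1.2885 - 4.6301e-6*I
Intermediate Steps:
d(b) = 1/(b + 6*sqrt(b))
(-2326 - 3820)/(-4770 + d(-29)) = (-2326 - 3820)/(-4770 + 1/(-29 + 6*sqrt(-29))) = -6146/(-4770 + 1/(-29 + 6*(I*sqrt(29)))) = -6146/(-4770 + 1/(-29 + 6*I*sqrt(29)))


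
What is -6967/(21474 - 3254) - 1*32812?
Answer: -597841607/18220 ≈ -32812.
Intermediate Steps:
-6967/(21474 - 3254) - 1*32812 = -6967/18220 - 32812 = -597841607/18220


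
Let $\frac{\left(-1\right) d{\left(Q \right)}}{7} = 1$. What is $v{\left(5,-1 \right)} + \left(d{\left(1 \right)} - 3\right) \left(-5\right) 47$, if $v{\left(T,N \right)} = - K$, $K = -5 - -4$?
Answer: $2351$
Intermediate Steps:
$K = -1$ ($K = -5 + 4 = -1$)
$v{\left(T,N \right)} = 1$ ($v{\left(T,N \right)} = \left(-1\right) \left(-1\right) = 1$)
$d{\left(Q \right)} = -7$ ($d{\left(Q \right)} = \left(-7\right) 1 = -7$)
$v{\left(5,-1 \right)} + \left(d{\left(1 \right)} - 3\right) \left(-5\right) 47 = 1 + \left(-7 - 3\right) \left(-5\right) 47 = 1 + \left(-10\right) \left(-5\right) 47 = 1 + 50 \cdot 47 = 1 + 2350 = 2351$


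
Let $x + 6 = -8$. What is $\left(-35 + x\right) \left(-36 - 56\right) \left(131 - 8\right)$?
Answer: $554484$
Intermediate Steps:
$x = -14$ ($x = -6 - 8 = -14$)
$\left(-35 + x\right) \left(-36 - 56\right) \left(131 - 8\right) = \left(-35 - 14\right) \left(-36 - 56\right) \left(131 - 8\right) = \left(-49\right) \left(-92\right) 123 = 4508 \cdot 123 = 554484$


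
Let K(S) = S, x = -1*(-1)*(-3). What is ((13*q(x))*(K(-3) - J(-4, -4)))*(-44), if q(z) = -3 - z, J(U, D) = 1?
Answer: 0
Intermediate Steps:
x = -3 (x = 1*(-3) = -3)
((13*q(x))*(K(-3) - J(-4, -4)))*(-44) = ((13*(-3 - 1*(-3)))*(-3 - 1*1))*(-44) = ((13*(-3 + 3))*(-3 - 1))*(-44) = ((13*0)*(-4))*(-44) = (0*(-4))*(-44) = 0*(-44) = 0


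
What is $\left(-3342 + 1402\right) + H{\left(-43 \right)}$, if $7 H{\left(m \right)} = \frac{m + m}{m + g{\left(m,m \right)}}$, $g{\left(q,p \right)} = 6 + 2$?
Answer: $- \frac{475214}{245} \approx -1939.6$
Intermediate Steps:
$g{\left(q,p \right)} = 8$
$H{\left(m \right)} = \frac{2 m}{7 \left(8 + m\right)}$ ($H{\left(m \right)} = \frac{\left(m + m\right) \frac{1}{m + 8}}{7} = \frac{2 m \frac{1}{8 + m}}{7} = \frac{2 m}{7 \left(8 + m\right)}$)
$\left(-3342 + 1402\right) + H{\left(-43 \right)} = \left(-3342 + 1402\right) + \frac{2}{7} \left(-43\right) \frac{1}{8 - 43} = -1940 + \frac{2}{7} \left(-43\right) \frac{1}{-35} = -1940 + \frac{2}{7} \left(-43\right) \left(- \frac{1}{35}\right) = -1940 + \frac{86}{245} = - \frac{475214}{245}$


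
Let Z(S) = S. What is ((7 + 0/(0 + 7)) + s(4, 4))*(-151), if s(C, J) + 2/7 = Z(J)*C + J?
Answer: -28237/7 ≈ -4033.9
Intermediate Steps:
s(C, J) = -2/7 + J + C*J (s(C, J) = -2/7 + (J*C + J) = -2/7 + (C*J + J) = -2/7 + (J + C*J) = -2/7 + J + C*J)
((7 + 0/(0 + 7)) + s(4, 4))*(-151) = ((7 + 0/(0 + 7)) + (-2/7 + 4 + 4*4))*(-151) = ((7 + 0/7) + (-2/7 + 4 + 16))*(-151) = ((7 + (1/7)*0) + 138/7)*(-151) = ((7 + 0) + 138/7)*(-151) = (7 + 138/7)*(-151) = (187/7)*(-151) = -28237/7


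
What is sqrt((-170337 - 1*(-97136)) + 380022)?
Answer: sqrt(306821) ≈ 553.91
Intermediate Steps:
sqrt((-170337 - 1*(-97136)) + 380022) = sqrt((-170337 + 97136) + 380022) = sqrt(-73201 + 380022) = sqrt(306821)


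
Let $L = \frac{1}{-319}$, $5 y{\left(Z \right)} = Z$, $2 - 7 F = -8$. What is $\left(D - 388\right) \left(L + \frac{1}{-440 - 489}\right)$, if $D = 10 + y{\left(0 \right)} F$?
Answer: $\frac{471744}{296351} \approx 1.5918$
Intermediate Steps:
$F = \frac{10}{7}$ ($F = \frac{2}{7} - - \frac{8}{7} = \frac{2}{7} + \frac{8}{7} = \frac{10}{7} \approx 1.4286$)
$y{\left(Z \right)} = \frac{Z}{5}$
$L = - \frac{1}{319} \approx -0.0031348$
$D = 10$ ($D = 10 + \frac{1}{5} \cdot 0 \cdot \frac{10}{7} = 10 + 0 \cdot \frac{10}{7} = 10 + 0 = 10$)
$\left(D - 388\right) \left(L + \frac{1}{-440 - 489}\right) = \left(10 - 388\right) \left(- \frac{1}{319} + \frac{1}{-440 - 489}\right) = - 378 \left(- \frac{1}{319} + \frac{1}{-929}\right) = - 378 \left(- \frac{1}{319} - \frac{1}{929}\right) = \left(-378\right) \left(- \frac{1248}{296351}\right) = \frac{471744}{296351}$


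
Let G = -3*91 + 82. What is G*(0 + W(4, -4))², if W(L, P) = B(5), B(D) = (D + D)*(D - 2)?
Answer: -171900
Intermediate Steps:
B(D) = 2*D*(-2 + D) (B(D) = (2*D)*(-2 + D) = 2*D*(-2 + D))
W(L, P) = 30 (W(L, P) = 2*5*(-2 + 5) = 2*5*3 = 30)
G = -191 (G = -273 + 82 = -191)
G*(0 + W(4, -4))² = -191*(0 + 30)² = -191*30² = -191*900 = -171900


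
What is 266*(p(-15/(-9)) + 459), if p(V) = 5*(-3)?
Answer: 118104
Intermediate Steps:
p(V) = -15
266*(p(-15/(-9)) + 459) = 266*(-15 + 459) = 266*444 = 118104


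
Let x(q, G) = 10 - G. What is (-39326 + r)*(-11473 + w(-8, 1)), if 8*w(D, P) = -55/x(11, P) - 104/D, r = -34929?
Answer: 30667092235/36 ≈ 8.5186e+8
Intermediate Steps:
w(D, P) = -13/D - 55/(8*(10 - P)) (w(D, P) = (-55/(10 - P) - 104/D)/8 = (-104/D - 55/(10 - P))/8 = -13/D - 55/(8*(10 - P)))
(-39326 + r)*(-11473 + w(-8, 1)) = (-39326 - 34929)*(-11473 + (1/8)*(1040 - 104*1 + 55*(-8))/(-8*(-10 + 1))) = -74255*(-11473 + (1/8)*(-1/8)*(1040 - 104 - 440)/(-9)) = -74255*(-11473 + (1/8)*(-1/8)*(-1/9)*496) = -74255*(-11473 + 31/36) = -74255*(-412997/36) = 30667092235/36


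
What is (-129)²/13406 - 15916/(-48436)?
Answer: 254848343/162333254 ≈ 1.5699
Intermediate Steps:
(-129)²/13406 - 15916/(-48436) = 16641*(1/13406) - 15916*(-1/48436) = 16641/13406 + 3979/12109 = 254848343/162333254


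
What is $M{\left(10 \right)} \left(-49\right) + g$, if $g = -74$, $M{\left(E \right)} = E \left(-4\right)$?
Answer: $1886$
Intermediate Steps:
$M{\left(E \right)} = - 4 E$
$M{\left(10 \right)} \left(-49\right) + g = \left(-4\right) 10 \left(-49\right) - 74 = \left(-40\right) \left(-49\right) - 74 = 1960 - 74 = 1886$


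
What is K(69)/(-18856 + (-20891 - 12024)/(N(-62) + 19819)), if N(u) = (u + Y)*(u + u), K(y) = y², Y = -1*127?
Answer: -13729137/54376613 ≈ -0.25248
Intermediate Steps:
Y = -127
N(u) = 2*u*(-127 + u) (N(u) = (u - 127)*(u + u) = (-127 + u)*(2*u) = 2*u*(-127 + u))
K(69)/(-18856 + (-20891 - 12024)/(N(-62) + 19819)) = 69²/(-18856 + (-20891 - 12024)/(2*(-62)*(-127 - 62) + 19819)) = 4761/(-18856 - 32915/(2*(-62)*(-189) + 19819)) = 4761/(-18856 - 32915/(23436 + 19819)) = 4761/(-18856 - 32915/43255) = 4761/(-18856 - 32915*1/43255) = 4761/(-18856 - 6583/8651) = 4761/(-163129839/8651) = 4761*(-8651/163129839) = -13729137/54376613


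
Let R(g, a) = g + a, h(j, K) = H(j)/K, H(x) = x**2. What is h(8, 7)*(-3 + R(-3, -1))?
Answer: -64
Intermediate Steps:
h(j, K) = j**2/K
R(g, a) = a + g
h(8, 7)*(-3 + R(-3, -1)) = (8**2/7)*(-3 + (-1 - 3)) = ((1/7)*64)*(-3 - 4) = (64/7)*(-7) = -64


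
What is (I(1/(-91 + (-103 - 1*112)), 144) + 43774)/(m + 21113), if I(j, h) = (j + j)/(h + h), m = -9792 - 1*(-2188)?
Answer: 1928857535/595260576 ≈ 3.2404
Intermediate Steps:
m = -7604 (m = -9792 + 2188 = -7604)
I(j, h) = j/h (I(j, h) = (2*j)/((2*h)) = (2*j)*(1/(2*h)) = j/h)
(I(1/(-91 + (-103 - 1*112)), 144) + 43774)/(m + 21113) = (1/(-91 + (-103 - 1*112)*144) + 43774)/(-7604 + 21113) = ((1/144)/(-91 + (-103 - 112)) + 43774)/13509 = ((1/144)/(-91 - 215) + 43774)*(1/13509) = ((1/144)/(-306) + 43774)*(1/13509) = (-1/306*1/144 + 43774)*(1/13509) = (-1/44064 + 43774)*(1/13509) = (1928857535/44064)*(1/13509) = 1928857535/595260576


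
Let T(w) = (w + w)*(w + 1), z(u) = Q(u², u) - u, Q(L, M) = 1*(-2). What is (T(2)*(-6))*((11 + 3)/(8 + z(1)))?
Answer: -1008/5 ≈ -201.60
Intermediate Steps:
Q(L, M) = -2
z(u) = -2 - u
T(w) = 2*w*(1 + w) (T(w) = (2*w)*(1 + w) = 2*w*(1 + w))
(T(2)*(-6))*((11 + 3)/(8 + z(1))) = ((2*2*(1 + 2))*(-6))*((11 + 3)/(8 + (-2 - 1*1))) = ((2*2*3)*(-6))*(14/(8 + (-2 - 1))) = (12*(-6))*(14/(8 - 3)) = -1008/5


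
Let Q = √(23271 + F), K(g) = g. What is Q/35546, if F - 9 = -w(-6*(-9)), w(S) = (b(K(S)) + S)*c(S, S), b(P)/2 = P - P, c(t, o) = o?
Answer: √5091/17773 ≈ 0.0040146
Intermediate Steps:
b(P) = 0 (b(P) = 2*(P - P) = 2*0 = 0)
w(S) = S² (w(S) = (0 + S)*S = S*S = S²)
F = -2907 (F = 9 - (-6*(-9))² = 9 - 1*54² = 9 - 1*2916 = 9 - 2916 = -2907)
Q = 2*√5091 (Q = √(23271 - 2907) = √20364 = 2*√5091 ≈ 142.70)
Q/35546 = (2*√5091)/35546 = (2*√5091)*(1/35546) = √5091/17773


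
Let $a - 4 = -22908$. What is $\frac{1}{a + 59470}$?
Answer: $\frac{1}{36566} \approx 2.7348 \cdot 10^{-5}$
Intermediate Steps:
$a = -22904$ ($a = 4 - 22908 = -22904$)
$\frac{1}{a + 59470} = \frac{1}{-22904 + 59470} = \frac{1}{36566}$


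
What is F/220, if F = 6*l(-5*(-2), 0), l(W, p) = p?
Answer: 0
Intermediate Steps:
F = 0 (F = 6*0 = 0)
F/220 = 0/220 = 0*(1/220) = 0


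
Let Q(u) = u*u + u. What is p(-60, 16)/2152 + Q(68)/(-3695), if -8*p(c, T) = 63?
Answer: -81010257/63613120 ≈ -1.2735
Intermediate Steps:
p(c, T) = -63/8 (p(c, T) = -⅛*63 = -63/8)
Q(u) = u + u² (Q(u) = u² + u = u + u²)
p(-60, 16)/2152 + Q(68)/(-3695) = -63/8/2152 + (68*(1 + 68))/(-3695) = -63/8*1/2152 + (68*69)*(-1/3695) = -63/17216 + 4692*(-1/3695) = -63/17216 - 4692/3695 = -81010257/63613120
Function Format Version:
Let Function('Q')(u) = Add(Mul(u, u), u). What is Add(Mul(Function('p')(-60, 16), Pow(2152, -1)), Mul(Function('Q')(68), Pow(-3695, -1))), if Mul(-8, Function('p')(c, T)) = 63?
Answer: Rational(-81010257, 63613120) ≈ -1.2735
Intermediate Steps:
Function('p')(c, T) = Rational(-63, 8) (Function('p')(c, T) = Mul(Rational(-1, 8), 63) = Rational(-63, 8))
Function('Q')(u) = Add(u, Pow(u, 2)) (Function('Q')(u) = Add(Pow(u, 2), u) = Add(u, Pow(u, 2)))
Add(Mul(Function('p')(-60, 16), Pow(2152, -1)), Mul(Function('Q')(68), Pow(-3695, -1))) = Add(Mul(Rational(-63, 8), Pow(2152, -1)), Mul(Mul(68, Add(1, 68)), Pow(-3695, -1))) = Add(Mul(Rational(-63, 8), Rational(1, 2152)), Mul(Mul(68, 69), Rational(-1, 3695))) = Add(Rational(-63, 17216), Mul(4692, Rational(-1, 3695))) = Add(Rational(-63, 17216), Rational(-4692, 3695)) = Rational(-81010257, 63613120)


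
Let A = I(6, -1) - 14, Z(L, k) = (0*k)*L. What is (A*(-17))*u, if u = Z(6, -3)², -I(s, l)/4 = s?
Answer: 0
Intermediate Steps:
I(s, l) = -4*s
Z(L, k) = 0 (Z(L, k) = 0*L = 0)
A = -38 (A = -4*6 - 14 = -24 - 14 = -38)
u = 0 (u = 0² = 0)
(A*(-17))*u = -38*(-17)*0 = 646*0 = 0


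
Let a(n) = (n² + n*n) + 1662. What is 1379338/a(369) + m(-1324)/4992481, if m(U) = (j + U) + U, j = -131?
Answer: 3442778678021/683929957152 ≈ 5.0338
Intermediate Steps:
a(n) = 1662 + 2*n² (a(n) = (n² + n²) + 1662 = 2*n² + 1662 = 1662 + 2*n²)
m(U) = -131 + 2*U (m(U) = (-131 + U) + U = -131 + 2*U)
1379338/a(369) + m(-1324)/4992481 = 1379338/(1662 + 2*369²) + (-131 + 2*(-1324))/4992481 = 1379338/(1662 + 2*136161) + (-131 - 2648)*(1/4992481) = 1379338/(1662 + 272322) - 2779*1/4992481 = 1379338/273984 - 2779/4992481 = 1379338*(1/273984) - 2779/4992481 = 689669/136992 - 2779/4992481 = 3442778678021/683929957152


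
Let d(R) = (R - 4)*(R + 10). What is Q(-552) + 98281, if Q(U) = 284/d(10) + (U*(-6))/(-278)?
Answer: 409791959/4170 ≈ 98272.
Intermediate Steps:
d(R) = (-4 + R)*(10 + R)
Q(U) = 71/30 + 3*U/139 (Q(U) = 284/(-40 + 10² + 6*10) + (U*(-6))/(-278) = 284/(-40 + 100 + 60) - 6*U*(-1/278) = 284/120 + 3*U/139 = 284*(1/120) + 3*U/139 = 71/30 + 3*U/139)
Q(-552) + 98281 = (71/30 + (3/139)*(-552)) + 98281 = (71/30 - 1656/139) + 98281 = -39811/4170 + 98281 = 409791959/4170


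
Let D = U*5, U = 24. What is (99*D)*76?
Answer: 902880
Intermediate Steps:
D = 120 (D = 24*5 = 120)
(99*D)*76 = (99*120)*76 = 11880*76 = 902880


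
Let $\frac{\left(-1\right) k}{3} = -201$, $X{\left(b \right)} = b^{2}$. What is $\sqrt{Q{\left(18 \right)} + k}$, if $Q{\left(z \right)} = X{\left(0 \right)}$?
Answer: $3 \sqrt{67} \approx 24.556$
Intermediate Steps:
$Q{\left(z \right)} = 0$ ($Q{\left(z \right)} = 0^{2} = 0$)
$k = 603$ ($k = \left(-3\right) \left(-201\right) = 603$)
$\sqrt{Q{\left(18 \right)} + k} = \sqrt{0 + 603} = \sqrt{603} = 3 \sqrt{67}$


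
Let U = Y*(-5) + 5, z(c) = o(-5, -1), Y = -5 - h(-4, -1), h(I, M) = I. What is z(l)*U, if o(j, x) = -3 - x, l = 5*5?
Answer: -20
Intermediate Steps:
l = 25
Y = -1 (Y = -5 - 1*(-4) = -5 + 4 = -1)
z(c) = -2 (z(c) = -3 - 1*(-1) = -3 + 1 = -2)
U = 10 (U = -1*(-5) + 5 = 5 + 5 = 10)
z(l)*U = -2*10 = -20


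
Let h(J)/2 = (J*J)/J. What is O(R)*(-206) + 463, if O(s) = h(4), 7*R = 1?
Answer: -1185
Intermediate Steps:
R = ⅐ (R = (⅐)*1 = ⅐ ≈ 0.14286)
h(J) = 2*J (h(J) = 2*((J*J)/J) = 2*(J²/J) = 2*J)
O(s) = 8 (O(s) = 2*4 = 8)
O(R)*(-206) + 463 = 8*(-206) + 463 = -1648 + 463 = -1185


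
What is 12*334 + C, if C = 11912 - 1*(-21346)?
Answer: 37266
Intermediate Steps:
C = 33258 (C = 11912 + 21346 = 33258)
12*334 + C = 12*334 + 33258 = 4008 + 33258 = 37266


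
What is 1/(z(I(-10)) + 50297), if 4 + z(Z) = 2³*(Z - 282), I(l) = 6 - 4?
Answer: 1/48053 ≈ 2.0810e-5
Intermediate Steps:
I(l) = 2
z(Z) = -2260 + 8*Z (z(Z) = -4 + 2³*(Z - 282) = -4 + 8*(-282 + Z) = -4 + (-2256 + 8*Z) = -2260 + 8*Z)
1/(z(I(-10)) + 50297) = 1/((-2260 + 8*2) + 50297) = 1/((-2260 + 16) + 50297) = 1/(-2244 + 50297) = 1/48053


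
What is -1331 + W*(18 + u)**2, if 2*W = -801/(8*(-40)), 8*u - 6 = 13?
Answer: -33235991/40960 ≈ -811.43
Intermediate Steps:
u = 19/8 (u = 3/4 + (1/8)*13 = 3/4 + 13/8 = 19/8 ≈ 2.3750)
W = 801/640 (W = (-801/(8*(-40)))/2 = (-801/(-320))/2 = (-801*(-1/320))/2 = (1/2)*(801/320) = 801/640 ≈ 1.2516)
-1331 + W*(18 + u)**2 = -1331 + 801*(18 + 19/8)**2/640 = -1331 + 801*(163/8)**2/640 = -1331 + (801/640)*(26569/64) = -1331 + 21281769/40960 = -33235991/40960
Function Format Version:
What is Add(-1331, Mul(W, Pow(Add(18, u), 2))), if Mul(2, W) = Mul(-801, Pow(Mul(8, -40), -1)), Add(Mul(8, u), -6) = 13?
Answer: Rational(-33235991, 40960) ≈ -811.43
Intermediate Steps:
u = Rational(19, 8) (u = Add(Rational(3, 4), Mul(Rational(1, 8), 13)) = Add(Rational(3, 4), Rational(13, 8)) = Rational(19, 8) ≈ 2.3750)
W = Rational(801, 640) (W = Mul(Rational(1, 2), Mul(-801, Pow(Mul(8, -40), -1))) = Mul(Rational(1, 2), Mul(-801, Pow(-320, -1))) = Mul(Rational(1, 2), Mul(-801, Rational(-1, 320))) = Mul(Rational(1, 2), Rational(801, 320)) = Rational(801, 640) ≈ 1.2516)
Add(-1331, Mul(W, Pow(Add(18, u), 2))) = Add(-1331, Mul(Rational(801, 640), Pow(Add(18, Rational(19, 8)), 2))) = Add(-1331, Mul(Rational(801, 640), Pow(Rational(163, 8), 2))) = Add(-1331, Mul(Rational(801, 640), Rational(26569, 64))) = Add(-1331, Rational(21281769, 40960)) = Rational(-33235991, 40960)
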